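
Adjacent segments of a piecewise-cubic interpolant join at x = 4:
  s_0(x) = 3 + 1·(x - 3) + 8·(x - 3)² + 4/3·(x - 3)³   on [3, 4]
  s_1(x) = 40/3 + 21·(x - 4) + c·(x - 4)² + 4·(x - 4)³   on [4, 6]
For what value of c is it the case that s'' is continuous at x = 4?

s_0''(x) = 16 + 8·(x - 3), so s_0''(4) = 24. On the right, s_1''(4) = 2c, so c = 12.

12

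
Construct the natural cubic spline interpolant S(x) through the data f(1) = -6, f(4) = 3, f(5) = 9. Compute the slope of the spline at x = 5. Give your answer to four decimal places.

With σ_i denoting the second derivative at x_i, h_i = 3, 1, and Δ_i = (y_(i+1) − y_i)/h_i = 3, 6:
  3·σ_0 + 8·σ_1 + 1·σ_2 = 6(Δ_1 - Δ_0) = 18
Natural end conditions: σ_0 = σ_2 = 0.
Forward elimination and back-substitution give σ_0 = 0, σ_1 = 9/4, σ_2 = 0.
On [4, 5], S'(x) = b_1 + 2c_1·(x - 4) + 3d_1·(x - 4)² with b_1 = Δ_1 - h_1(2σ_1 + σ_2)/6 = 21/4, c_1 = σ_1/2 = 9/8, d_1 = (σ_2 - σ_1)/(6h_1) = -3/8. So S'(5) = 51/8.

6.3750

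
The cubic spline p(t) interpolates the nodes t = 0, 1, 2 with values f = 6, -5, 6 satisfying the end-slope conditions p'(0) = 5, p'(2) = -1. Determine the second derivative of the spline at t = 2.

Put M_i = p'' at the i-th knot. Here h = (1, 1) and Δ = (-11, 11), so the interior equations h_(i-1)·M_(i-1) + 2(h_(i-1)+h_i)·M_i + h_i·M_(i+1) = 6(Δ_i − Δ_(i-1)) read
  1·M_0 + 4·M_1 + 1·M_2 = 6(Δ_1 - Δ_0) = 132
Clamped end conditions give two more equations: 2h_0·M_0 + h_0·M_1 = 6(Δ_0 - p'(0)) = -96 and h_1·M_1 + 2h_1·M_2 = 6(p'(2) - Δ_1) = -72.
Solving the tridiagonal system: M_0 = -84, M_1 = 72, M_2 = -72.

-72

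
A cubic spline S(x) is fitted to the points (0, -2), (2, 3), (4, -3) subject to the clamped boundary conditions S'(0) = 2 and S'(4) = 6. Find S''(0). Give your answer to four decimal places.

5.8750

With σ_i denoting the second derivative at x_i, h_i = 2, 2, and Δ_i = (y_(i+1) − y_i)/h_i = 5/2, -3:
  2·σ_0 + 8·σ_1 + 2·σ_2 = 6(Δ_1 - Δ_0) = -33
Clamped end conditions give two more equations: 2h_0·σ_0 + h_0·σ_1 = 6(Δ_0 - S'(0)) = 3 and h_1·σ_1 + 2h_1·σ_2 = 6(S'(4) - Δ_1) = 54.
Forward elimination and back-substitution give σ_0 = 47/8, σ_1 = -41/4, σ_2 = 149/8.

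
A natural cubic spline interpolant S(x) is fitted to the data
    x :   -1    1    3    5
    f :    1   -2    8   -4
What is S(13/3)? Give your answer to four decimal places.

Put M_i = S'' at the i-th knot. Here h = (2, 2, 2) and Δ = (-3/2, 5, -6), so the interior equations h_(i-1)·M_(i-1) + 2(h_(i-1)+h_i)·M_i + h_i·M_(i+1) = 6(Δ_i − Δ_(i-1)) read
  2·M_0 + 8·M_1 + 2·M_2 = 6(Δ_1 - Δ_0) = 39
  2·M_1 + 8·M_2 + 2·M_3 = 6(Δ_2 - Δ_1) = -66
Natural end conditions: M_0 = M_3 = 0.
Solving the tridiagonal system: M_0 = 0, M_1 = 37/5, M_2 = -101/10, M_3 = 0.
On [3, 5], S(x) = 8 + 11/15·(x - 3) - 101/20·(x - 3)² + 101/120·(x - 3)³.
With (x - 3) = 4/3: S(13/3) = 808/405.

1.9951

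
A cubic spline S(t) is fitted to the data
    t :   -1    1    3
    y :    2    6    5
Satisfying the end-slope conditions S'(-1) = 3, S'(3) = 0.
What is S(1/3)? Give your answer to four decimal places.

5.2963

Write σ_i for S''(x_i). With h_i = 2, 2 and divided differences Δ_i = 2, -1/2, the continuity of S' gives the tridiagonal system
  2·σ_0 + 8·σ_1 + 2·σ_2 = 6(Δ_1 - Δ_0) = -15
Clamped end conditions give two more equations: 2h_0·σ_0 + h_0·σ_1 = 6(Δ_0 - S'(-1)) = -6 and h_1·σ_1 + 2h_1·σ_2 = 6(S'(3) - Δ_1) = 3.
Solving: σ_0 = -3/8, σ_1 = -9/4, σ_2 = 15/8.
On [-1, 1], S(t) = 2 + 3·(t + 1) - 3/16·(t + 1)² - 5/32·(t + 1)³.
With (t + 1) = 4/3: S(1/3) = 143/27.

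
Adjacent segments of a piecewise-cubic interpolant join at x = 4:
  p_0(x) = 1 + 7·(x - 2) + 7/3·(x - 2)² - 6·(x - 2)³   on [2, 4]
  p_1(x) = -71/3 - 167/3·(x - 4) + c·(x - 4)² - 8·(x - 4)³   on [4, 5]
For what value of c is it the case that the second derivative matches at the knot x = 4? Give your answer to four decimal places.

-33.6667

p_0''(x) = 14/3 - 36·(x - 2), so p_0''(4) = -202/3. On the right, p_1''(4) = 2c, so c = -101/3.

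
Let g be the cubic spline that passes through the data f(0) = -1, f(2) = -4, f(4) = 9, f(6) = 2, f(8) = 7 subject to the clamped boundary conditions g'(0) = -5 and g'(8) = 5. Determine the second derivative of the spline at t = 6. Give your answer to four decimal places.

7.3571

Let M_i = g''(x_i). Step sizes h_i = 2, 2, 2, 2; slopes of the chords Δ_i = (y_(i+1) - y_i)/h_i = -3/2, 13/2, -7/2, 5/2.
  2·M_0 + 8·M_1 + 2·M_2 = 6(Δ_1 - Δ_0) = 48
  2·M_1 + 8·M_2 + 2·M_3 = 6(Δ_2 - Δ_1) = -60
  2·M_2 + 8·M_3 + 2·M_4 = 6(Δ_3 - Δ_2) = 36
Clamped end conditions give two more equations: 2h_0·M_0 + h_0·M_1 = 6(Δ_0 - g'(0)) = 21 and h_3·M_3 + 2h_3·M_4 = 6(g'(8) - Δ_3) = 15.
Solving: M_0 = 13/14, M_1 = 121/14, M_2 = -23/2, M_3 = 103/14, M_4 = 1/14.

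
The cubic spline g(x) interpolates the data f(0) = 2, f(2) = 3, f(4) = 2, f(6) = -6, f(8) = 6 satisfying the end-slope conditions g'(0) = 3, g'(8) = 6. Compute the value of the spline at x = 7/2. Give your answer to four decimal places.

3.1959

Put M_i = g'' at the i-th knot. Here h = (2, 2, 2, 2) and Δ = (1/2, -1/2, -4, 6), so the interior equations h_(i-1)·M_(i-1) + 2(h_(i-1)+h_i)·M_i + h_i·M_(i+1) = 6(Δ_i − Δ_(i-1)) read
  2·M_0 + 8·M_1 + 2·M_2 = 6(Δ_1 - Δ_0) = -6
  2·M_1 + 8·M_2 + 2·M_3 = 6(Δ_2 - Δ_1) = -21
  2·M_2 + 8·M_3 + 2·M_4 = 6(Δ_3 - Δ_2) = 60
Clamped end conditions give two more equations: 2h_0·M_0 + h_0·M_1 = 6(Δ_0 - g'(0)) = -15 and h_3·M_3 + 2h_3·M_4 = 6(g'(8) - Δ_3) = 0.
Hence M_0 = -261/56, M_1 = 51/28, M_2 = -45/8, M_3 = 285/28, M_4 = -285/56.
On [2, 4], g(x) = 3 + 9/56·(x - 2) + 51/56·(x - 2)² - 139/224·(x - 2)³.
With (x - 2) = 3/2: g(7/2) = 5727/1792.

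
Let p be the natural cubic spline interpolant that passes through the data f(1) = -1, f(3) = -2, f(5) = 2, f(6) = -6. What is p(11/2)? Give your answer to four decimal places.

-1.2756

With M_i denoting the second derivative at x_i, h_i = 2, 2, 1, and Δ_i = (y_(i+1) − y_i)/h_i = -1/2, 2, -8:
  2·M_0 + 8·M_1 + 2·M_2 = 6(Δ_1 - Δ_0) = 15
  2·M_1 + 6·M_2 + 1·M_3 = 6(Δ_2 - Δ_1) = -60
Natural end conditions: M_0 = M_3 = 0.
Solving: M_0 = 0, M_1 = 105/22, M_2 = -255/22, M_3 = 0.
On [5, 6], p(t) = 2 - 91/22·(t - 5) - 255/44·(t - 5)² + 85/44·(t - 5)³.
With (t - 5) = 1/2: p(11/2) = -449/352.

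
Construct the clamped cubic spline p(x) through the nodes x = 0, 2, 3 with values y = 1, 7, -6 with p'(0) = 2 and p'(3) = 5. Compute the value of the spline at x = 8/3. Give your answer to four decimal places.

-4.3704

Let σ_i = p''(x_i). Step sizes h_i = 2, 1; slopes of the chords Δ_i = (y_(i+1) - y_i)/h_i = 3, -13.
  2·σ_0 + 6·σ_1 + 1·σ_2 = 6(Δ_1 - Δ_0) = -96
Clamped end conditions give two more equations: 2h_0·σ_0 + h_0·σ_1 = 6(Δ_0 - p'(0)) = 6 and h_1·σ_1 + 2h_1·σ_2 = 6(p'(3) - Δ_1) = 108.
Forward elimination and back-substitution give σ_0 = 37/2, σ_1 = -34, σ_2 = 71.
On [2, 3], p(x) = 7 - 27/2·(x - 2) - 17·(x - 2)² + 35/2·(x - 2)³.
With (x - 2) = 2/3: p(8/3) = -118/27.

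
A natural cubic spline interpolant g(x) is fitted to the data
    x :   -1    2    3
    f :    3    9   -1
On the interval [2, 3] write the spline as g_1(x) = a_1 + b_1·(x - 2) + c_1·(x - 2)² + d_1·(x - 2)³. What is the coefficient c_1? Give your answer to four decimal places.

Let M_i = g''(x_i). Step sizes h_i = 3, 1; slopes of the chords Δ_i = (y_(i+1) - y_i)/h_i = 2, -10.
  3·M_0 + 8·M_1 + 1·M_2 = 6(Δ_1 - Δ_0) = -72
Natural end conditions: M_0 = M_2 = 0.
Solving: M_0 = 0, M_1 = -9, M_2 = 0.
On [2, 3], with g_1(x) = a_1 + b_1·(x - 2) + c_1·(x - 2)² + d_1·(x - 2)³: c_1 = M_1/2 = -9/2, d_1 = (M_2 - M_1)/(6h_1) = 3/2, b_1 = Δ_1 - h_1(2M_1 + M_2)/6 = -7.

-4.5000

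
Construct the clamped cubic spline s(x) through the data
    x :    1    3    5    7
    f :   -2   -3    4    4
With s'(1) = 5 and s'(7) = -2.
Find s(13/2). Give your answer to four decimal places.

Let M_i = s''(x_i). Step sizes h_i = 2, 2, 2; slopes of the chords Δ_i = (y_(i+1) - y_i)/h_i = -1/2, 7/2, 0.
  2·M_0 + 8·M_1 + 2·M_2 = 6(Δ_1 - Δ_0) = 24
  2·M_1 + 8·M_2 + 2·M_3 = 6(Δ_2 - Δ_1) = -21
Clamped end conditions give two more equations: 2h_0·M_0 + h_0·M_1 = 6(Δ_0 - s'(1)) = -33 and h_2·M_2 + 2h_2·M_3 = 6(s'(7) - Δ_2) = -12.
Solving: M_0 = -176/15, M_1 = 209/30, M_2 = -62/15, M_3 = -14/15.
On [5, 7], s(x) = 4 + 46/15·(x - 5) - 31/15·(x - 5)² + 4/15·(x - 5)³.
With (x - 5) = 3/2: s(13/2) = 97/20.

4.8500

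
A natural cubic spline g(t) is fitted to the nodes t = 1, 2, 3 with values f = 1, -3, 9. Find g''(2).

24

Write σ_i for g''(x_i). With h_i = 1, 1 and divided differences Δ_i = -4, 12, the continuity of g' gives the tridiagonal system
  1·σ_0 + 4·σ_1 + 1·σ_2 = 6(Δ_1 - Δ_0) = 96
Natural end conditions: σ_0 = σ_2 = 0.
Solving the tridiagonal system: σ_0 = 0, σ_1 = 24, σ_2 = 0.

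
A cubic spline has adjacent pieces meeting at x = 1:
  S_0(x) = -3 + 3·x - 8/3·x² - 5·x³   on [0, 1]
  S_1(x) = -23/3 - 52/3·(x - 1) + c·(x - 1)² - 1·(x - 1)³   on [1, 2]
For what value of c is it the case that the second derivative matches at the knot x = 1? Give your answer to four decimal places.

-17.6667

S_0''(x) = -16/3 - 30·x, so S_0''(1) = -106/3. On the right, S_1''(1) = 2c, so c = -53/3.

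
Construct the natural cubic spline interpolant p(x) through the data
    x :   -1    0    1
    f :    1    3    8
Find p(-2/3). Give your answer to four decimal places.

1.4444

Write m_i for p''(x_i). With h_i = 1, 1 and divided differences Δ_i = 2, 5, the continuity of p' gives the tridiagonal system
  1·m_0 + 4·m_1 + 1·m_2 = 6(Δ_1 - Δ_0) = 18
Natural end conditions: m_0 = m_2 = 0.
Forward elimination and back-substitution give m_0 = 0, m_1 = 9/2, m_2 = 0.
On [-1, 0], p(x) = 1 + 5/4·(x + 1) + 0·(x + 1)² + 3/4·(x + 1)³.
With (x + 1) = 1/3: p(-2/3) = 13/9.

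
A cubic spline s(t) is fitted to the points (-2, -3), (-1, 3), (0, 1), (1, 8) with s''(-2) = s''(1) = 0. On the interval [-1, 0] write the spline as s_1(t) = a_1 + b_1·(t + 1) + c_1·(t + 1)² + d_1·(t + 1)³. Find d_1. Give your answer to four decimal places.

5.6667

Let M_i = s''(x_i). Step sizes h_i = 1, 1, 1; slopes of the chords Δ_i = (y_(i+1) - y_i)/h_i = 6, -2, 7.
  1·M_0 + 4·M_1 + 1·M_2 = 6(Δ_1 - Δ_0) = -48
  1·M_1 + 4·M_2 + 1·M_3 = 6(Δ_2 - Δ_1) = 54
Natural end conditions: M_0 = M_3 = 0.
Forward elimination and back-substitution give M_0 = 0, M_1 = -82/5, M_2 = 88/5, M_3 = 0.
On [-1, 0], with s_1(t) = a_1 + b_1·(t + 1) + c_1·(t + 1)² + d_1·(t + 1)³: c_1 = M_1/2 = -41/5, d_1 = (M_2 - M_1)/(6h_1) = 17/3, b_1 = Δ_1 - h_1(2M_1 + M_2)/6 = 8/15.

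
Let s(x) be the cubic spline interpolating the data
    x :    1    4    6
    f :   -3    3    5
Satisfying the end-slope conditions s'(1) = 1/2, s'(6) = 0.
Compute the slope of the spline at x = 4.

2

Write σ_i for s''(x_i). With h_i = 3, 2 and divided differences Δ_i = 2, 1, the continuity of s' gives the tridiagonal system
  3·σ_0 + 10·σ_1 + 2·σ_2 = 6(Δ_1 - Δ_0) = -6
Clamped end conditions give two more equations: 2h_0·σ_0 + h_0·σ_1 = 6(Δ_0 - s'(1)) = 9 and h_1·σ_1 + 2h_1·σ_2 = 6(s'(6) - Δ_1) = -6.
Hence σ_0 = 2, σ_1 = -1, σ_2 = -1.
On [4, 6], s'(x) = b_1 + 2c_1·(x - 4) + 3d_1·(x - 4)² with b_1 = Δ_1 - h_1(2σ_1 + σ_2)/6 = 2, c_1 = σ_1/2 = -1/2, d_1 = (σ_2 - σ_1)/(6h_1) = 0. So s'(4) = 2.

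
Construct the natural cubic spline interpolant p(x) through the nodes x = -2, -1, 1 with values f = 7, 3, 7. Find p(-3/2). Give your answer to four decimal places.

4.6250

With M_i denoting the second derivative at x_i, h_i = 1, 2, and Δ_i = (y_(i+1) − y_i)/h_i = -4, 2:
  1·M_0 + 6·M_1 + 2·M_2 = 6(Δ_1 - Δ_0) = 36
Natural end conditions: M_0 = M_2 = 0.
Solving the tridiagonal system: M_0 = 0, M_1 = 6, M_2 = 0.
On [-2, -1], p(x) = 7 - 5·(x + 2) + 0·(x + 2)² + 1·(x + 2)³.
With (x + 2) = 1/2: p(-3/2) = 37/8.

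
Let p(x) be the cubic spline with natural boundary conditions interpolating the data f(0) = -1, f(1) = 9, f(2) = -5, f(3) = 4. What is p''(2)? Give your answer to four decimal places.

With M_i denoting the second derivative at x_i, h_i = 1, 1, 1, and Δ_i = (y_(i+1) − y_i)/h_i = 10, -14, 9:
  1·M_0 + 4·M_1 + 1·M_2 = 6(Δ_1 - Δ_0) = -144
  1·M_1 + 4·M_2 + 1·M_3 = 6(Δ_2 - Δ_1) = 138
Natural end conditions: M_0 = M_3 = 0.
Hence M_0 = 0, M_1 = -238/5, M_2 = 232/5, M_3 = 0.

46.4000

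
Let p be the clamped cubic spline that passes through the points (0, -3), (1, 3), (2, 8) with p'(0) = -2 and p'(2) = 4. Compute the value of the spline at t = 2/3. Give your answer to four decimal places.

With m_i denoting the second derivative at x_i, h_i = 1, 1, and Δ_i = (y_(i+1) − y_i)/h_i = 6, 5:
  1·m_0 + 4·m_1 + 1·m_2 = 6(Δ_1 - Δ_0) = -6
Clamped end conditions give two more equations: 2h_0·m_0 + h_0·m_1 = 6(Δ_0 - p'(0)) = 48 and h_1·m_1 + 2h_1·m_2 = 6(p'(2) - Δ_1) = -6.
Solving the tridiagonal system: m_0 = 57/2, m_1 = -9, m_2 = 3/2.
On [0, 1], p(t) = -3 - 2·t + 57/4·t² - 25/4·t³.
With t = 2/3: p(2/3) = 4/27.

0.1481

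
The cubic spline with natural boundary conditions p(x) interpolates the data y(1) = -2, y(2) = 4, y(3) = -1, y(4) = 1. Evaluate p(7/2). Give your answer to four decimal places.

-0.9750

Let m_i = p''(x_i). Step sizes h_i = 1, 1, 1; slopes of the chords Δ_i = (y_(i+1) - y_i)/h_i = 6, -5, 2.
  1·m_0 + 4·m_1 + 1·m_2 = 6(Δ_1 - Δ_0) = -66
  1·m_1 + 4·m_2 + 1·m_3 = 6(Δ_2 - Δ_1) = 42
Natural end conditions: m_0 = m_3 = 0.
Forward elimination and back-substitution give m_0 = 0, m_1 = -102/5, m_2 = 78/5, m_3 = 0.
On [3, 4], p(x) = -1 - 16/5·(x - 3) + 39/5·(x - 3)² - 13/5·(x - 3)³.
With (x - 3) = 1/2: p(7/2) = -39/40.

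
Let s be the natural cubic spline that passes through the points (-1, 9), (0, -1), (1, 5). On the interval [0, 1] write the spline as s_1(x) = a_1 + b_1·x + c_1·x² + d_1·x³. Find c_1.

12

Put M_i = s'' at the i-th knot. Here h = (1, 1) and Δ = (-10, 6), so the interior equations h_(i-1)·M_(i-1) + 2(h_(i-1)+h_i)·M_i + h_i·M_(i+1) = 6(Δ_i − Δ_(i-1)) read
  1·M_0 + 4·M_1 + 1·M_2 = 6(Δ_1 - Δ_0) = 96
Natural end conditions: M_0 = M_2 = 0.
Solving: M_0 = 0, M_1 = 24, M_2 = 0.
On [0, 1], with s_1(x) = a_1 + b_1·x + c_1·x² + d_1·x³: c_1 = M_1/2 = 12, d_1 = (M_2 - M_1)/(6h_1) = -4, b_1 = Δ_1 - h_1(2M_1 + M_2)/6 = -2.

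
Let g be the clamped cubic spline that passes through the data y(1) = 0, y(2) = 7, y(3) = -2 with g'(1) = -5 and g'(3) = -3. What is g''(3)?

43

Write M_i for g''(x_i). With h_i = 1, 1 and divided differences Δ_i = 7, -9, the continuity of g' gives the tridiagonal system
  1·M_0 + 4·M_1 + 1·M_2 = 6(Δ_1 - Δ_0) = -96
Clamped end conditions give two more equations: 2h_0·M_0 + h_0·M_1 = 6(Δ_0 - g'(1)) = 72 and h_1·M_1 + 2h_1·M_2 = 6(g'(3) - Δ_1) = 36.
Solving: M_0 = 61, M_1 = -50, M_2 = 43.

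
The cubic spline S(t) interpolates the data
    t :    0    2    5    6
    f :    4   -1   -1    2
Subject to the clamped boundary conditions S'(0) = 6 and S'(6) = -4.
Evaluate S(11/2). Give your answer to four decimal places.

Let M_i = S''(x_i). Step sizes h_i = 2, 3, 1; slopes of the chords Δ_i = (y_(i+1) - y_i)/h_i = -5/2, 0, 3.
  2·M_0 + 10·M_1 + 3·M_2 = 6(Δ_1 - Δ_0) = 15
  3·M_1 + 8·M_2 + 1·M_3 = 6(Δ_2 - Δ_1) = 18
Clamped end conditions give two more equations: 2h_0·M_0 + h_0·M_1 = 6(Δ_0 - S'(0)) = -51 and h_2·M_2 + 2h_2·M_3 = 6(S'(6) - Δ_2) = -42.
Hence M_0 = -373/26, M_1 = 83/26, M_2 = 51/13, M_3 = -597/26.
On [5, 6], S(t) = -1 + 287/52·(t - 5) + 51/26·(t - 5)² - 233/52·(t - 5)³.
With (t - 5) = 1/2: S(11/2) = 703/416.

1.6899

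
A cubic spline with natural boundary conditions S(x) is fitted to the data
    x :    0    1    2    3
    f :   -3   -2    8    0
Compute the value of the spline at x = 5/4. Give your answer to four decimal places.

0.5844

With M_i denoting the second derivative at x_i, h_i = 1, 1, 1, and Δ_i = (y_(i+1) − y_i)/h_i = 1, 10, -8:
  1·M_0 + 4·M_1 + 1·M_2 = 6(Δ_1 - Δ_0) = 54
  1·M_1 + 4·M_2 + 1·M_3 = 6(Δ_2 - Δ_1) = -108
Natural end conditions: M_0 = M_3 = 0.
Hence M_0 = 0, M_1 = 108/5, M_2 = -162/5, M_3 = 0.
On [1, 2], S(x) = -2 + 41/5·(x - 1) + 54/5·(x - 1)² - 9·(x - 1)³.
With (x - 1) = 1/4: S(5/4) = 187/320.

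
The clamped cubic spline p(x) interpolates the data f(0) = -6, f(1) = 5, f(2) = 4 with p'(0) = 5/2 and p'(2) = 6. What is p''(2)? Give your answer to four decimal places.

40.7500

With M_i denoting the second derivative at x_i, h_i = 1, 1, and Δ_i = (y_(i+1) − y_i)/h_i = 11, -1:
  1·M_0 + 4·M_1 + 1·M_2 = 6(Δ_1 - Δ_0) = -72
Clamped end conditions give two more equations: 2h_0·M_0 + h_0·M_1 = 6(Δ_0 - p'(0)) = 51 and h_1·M_1 + 2h_1·M_2 = 6(p'(2) - Δ_1) = 42.
Solving the tridiagonal system: M_0 = 181/4, M_1 = -79/2, M_2 = 163/4.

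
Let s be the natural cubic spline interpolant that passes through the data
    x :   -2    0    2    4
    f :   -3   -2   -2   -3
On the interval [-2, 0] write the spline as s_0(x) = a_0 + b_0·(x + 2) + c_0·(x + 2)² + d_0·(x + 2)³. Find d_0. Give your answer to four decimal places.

Put M_i = s'' at the i-th knot. Here h = (2, 2, 2) and Δ = (1/2, 0, -1/2), so the interior equations h_(i-1)·M_(i-1) + 2(h_(i-1)+h_i)·M_i + h_i·M_(i+1) = 6(Δ_i − Δ_(i-1)) read
  2·M_0 + 8·M_1 + 2·M_2 = 6(Δ_1 - Δ_0) = -3
  2·M_1 + 8·M_2 + 2·M_3 = 6(Δ_2 - Δ_1) = -3
Natural end conditions: M_0 = M_3 = 0.
Solving: M_0 = 0, M_1 = -3/10, M_2 = -3/10, M_3 = 0.
On [-2, 0], with s_0(x) = a_0 + b_0·(x + 2) + c_0·(x + 2)² + d_0·(x + 2)³: c_0 = M_0/2 = 0, d_0 = (M_1 - M_0)/(6h_0) = -1/40, b_0 = Δ_0 - h_0(2M_0 + M_1)/6 = 3/5.

-0.0250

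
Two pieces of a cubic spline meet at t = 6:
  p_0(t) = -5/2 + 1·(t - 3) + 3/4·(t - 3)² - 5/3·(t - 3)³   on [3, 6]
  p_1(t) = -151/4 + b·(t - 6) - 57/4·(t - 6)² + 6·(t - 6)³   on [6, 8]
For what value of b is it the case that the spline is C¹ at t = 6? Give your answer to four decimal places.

-39.5000

p_0'(t) = 1 + 3/2·(t - 3) - 5·(t - 3)², so p_0'(6) = -79/2. On the right, p_1'(6) = b, so b = -79/2.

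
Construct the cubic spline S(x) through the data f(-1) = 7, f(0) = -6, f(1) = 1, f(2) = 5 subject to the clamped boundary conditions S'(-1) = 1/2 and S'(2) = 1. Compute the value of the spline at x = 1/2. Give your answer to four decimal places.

With σ_i denoting the second derivative at x_i, h_i = 1, 1, 1, and Δ_i = (y_(i+1) − y_i)/h_i = -13, 7, 4:
  1·σ_0 + 4·σ_1 + 1·σ_2 = 6(Δ_1 - Δ_0) = 120
  1·σ_1 + 4·σ_2 + 1·σ_3 = 6(Δ_2 - Δ_1) = -18
Clamped end conditions give two more equations: 2h_0·σ_0 + h_0·σ_1 = 6(Δ_0 - S'(-1)) = -81 and h_2·σ_2 + 2h_2·σ_3 = 6(S'(2) - Δ_2) = -18.
Solving the tridiagonal system: σ_0 = -988/15, σ_1 = 761/15, σ_2 = -256/15, σ_3 = -7/15.
On [0, 1], S(x) = -6 - 106/15·x + 761/30·x² - 113/10·x³.
With x = 1/2: S(1/2) = -221/48.

-4.6042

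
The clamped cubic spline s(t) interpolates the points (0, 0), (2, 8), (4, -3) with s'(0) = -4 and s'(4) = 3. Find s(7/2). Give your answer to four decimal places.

Let M_i = s''(x_i). Step sizes h_i = 2, 2; slopes of the chords Δ_i = (y_(i+1) - y_i)/h_i = 4, -11/2.
  2·M_0 + 8·M_1 + 2·M_2 = 6(Δ_1 - Δ_0) = -57
Clamped end conditions give two more equations: 2h_0·M_0 + h_0·M_1 = 6(Δ_0 - s'(0)) = 48 and h_1·M_1 + 2h_1·M_2 = 6(s'(4) - Δ_1) = 51.
Solving the tridiagonal system: M_0 = 167/8, M_1 = -71/4, M_2 = 173/8.
On [2, 4], s(t) = 8 - 7/8·(t - 2) - 71/8·(t - 2)² + 105/32·(t - 2)³.
With (t - 2) = 3/2: s(7/2) = -565/256.

-2.2070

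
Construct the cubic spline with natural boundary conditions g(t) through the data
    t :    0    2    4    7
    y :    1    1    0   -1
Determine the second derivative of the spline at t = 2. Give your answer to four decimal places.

Let σ_i = g''(x_i). Step sizes h_i = 2, 2, 3; slopes of the chords Δ_i = (y_(i+1) - y_i)/h_i = 0, -1/2, -1/3.
  2·σ_0 + 8·σ_1 + 2·σ_2 = 6(Δ_1 - Δ_0) = -3
  2·σ_1 + 10·σ_2 + 3·σ_3 = 6(Δ_2 - Δ_1) = 1
Natural end conditions: σ_0 = σ_3 = 0.
Hence σ_0 = 0, σ_1 = -8/19, σ_2 = 7/38, σ_3 = 0.

-0.4211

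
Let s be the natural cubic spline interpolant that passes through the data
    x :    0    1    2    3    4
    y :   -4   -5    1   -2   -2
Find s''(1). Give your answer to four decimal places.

15.4286

Put M_i = s'' at the i-th knot. Here h = (1, 1, 1, 1) and Δ = (-1, 6, -3, 0), so the interior equations h_(i-1)·M_(i-1) + 2(h_(i-1)+h_i)·M_i + h_i·M_(i+1) = 6(Δ_i − Δ_(i-1)) read
  1·M_0 + 4·M_1 + 1·M_2 = 6(Δ_1 - Δ_0) = 42
  1·M_1 + 4·M_2 + 1·M_3 = 6(Δ_2 - Δ_1) = -54
  1·M_2 + 4·M_3 + 1·M_4 = 6(Δ_3 - Δ_2) = 18
Natural end conditions: M_0 = M_4 = 0.
Solving: M_0 = 0, M_1 = 108/7, M_2 = -138/7, M_3 = 66/7, M_4 = 0.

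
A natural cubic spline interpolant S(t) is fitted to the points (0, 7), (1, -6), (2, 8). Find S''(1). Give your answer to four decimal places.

With M_i denoting the second derivative at x_i, h_i = 1, 1, and Δ_i = (y_(i+1) − y_i)/h_i = -13, 14:
  1·M_0 + 4·M_1 + 1·M_2 = 6(Δ_1 - Δ_0) = 162
Natural end conditions: M_0 = M_2 = 0.
Solving the tridiagonal system: M_0 = 0, M_1 = 81/2, M_2 = 0.

40.5000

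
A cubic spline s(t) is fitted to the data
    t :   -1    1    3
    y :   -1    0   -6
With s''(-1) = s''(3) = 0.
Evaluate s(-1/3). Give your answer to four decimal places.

Put M_i = s'' at the i-th knot. Here h = (2, 2) and Δ = (1/2, -3), so the interior equations h_(i-1)·M_(i-1) + 2(h_(i-1)+h_i)·M_i + h_i·M_(i+1) = 6(Δ_i − Δ_(i-1)) read
  2·M_0 + 8·M_1 + 2·M_2 = 6(Δ_1 - Δ_0) = -21
Natural end conditions: M_0 = M_2 = 0.
Forward elimination and back-substitution give M_0 = 0, M_1 = -21/8, M_2 = 0.
On [-1, 1], s(t) = -1 + 11/8·(t + 1) + 0·(t + 1)² - 7/32·(t + 1)³.
With (t + 1) = 2/3: s(-1/3) = -4/27.

-0.1481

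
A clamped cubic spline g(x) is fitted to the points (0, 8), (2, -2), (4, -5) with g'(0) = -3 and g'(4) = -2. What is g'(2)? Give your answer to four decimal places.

Let σ_i = g''(x_i). Step sizes h_i = 2, 2; slopes of the chords Δ_i = (y_(i+1) - y_i)/h_i = -5, -3/2.
  2·σ_0 + 8·σ_1 + 2·σ_2 = 6(Δ_1 - Δ_0) = 21
Clamped end conditions give two more equations: 2h_0·σ_0 + h_0·σ_1 = 6(Δ_0 - g'(0)) = -12 and h_1·σ_1 + 2h_1·σ_2 = 6(g'(4) - Δ_1) = -3.
Hence σ_0 = -43/8, σ_1 = 19/4, σ_2 = -25/8.
On [2, 4], g'(x) = b_1 + 2c_1·(x - 2) + 3d_1·(x - 2)² with b_1 = Δ_1 - h_1(2σ_1 + σ_2)/6 = -29/8, c_1 = σ_1/2 = 19/8, d_1 = (σ_2 - σ_1)/(6h_1) = -21/32. So g'(2) = -29/8.

-3.6250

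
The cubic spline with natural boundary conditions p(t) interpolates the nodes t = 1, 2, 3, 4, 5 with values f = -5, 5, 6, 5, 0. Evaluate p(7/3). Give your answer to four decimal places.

6.0939

Let M_i = p''(x_i). Step sizes h_i = 1, 1, 1, 1; slopes of the chords Δ_i = (y_(i+1) - y_i)/h_i = 10, 1, -1, -5.
  1·M_0 + 4·M_1 + 1·M_2 = 6(Δ_1 - Δ_0) = -54
  1·M_1 + 4·M_2 + 1·M_3 = 6(Δ_2 - Δ_1) = -12
  1·M_2 + 4·M_3 + 1·M_4 = 6(Δ_3 - Δ_2) = -24
Natural end conditions: M_0 = M_4 = 0.
Forward elimination and back-substitution give M_0 = 0, M_1 = -393/28, M_2 = 15/7, M_3 = -183/28, M_4 = 0.
On [2, 3], p(t) = 5 + 149/28·(t - 2) - 393/56·(t - 2)² + 151/56·(t - 2)³.
With (t - 2) = 1/3: p(7/3) = 4607/756.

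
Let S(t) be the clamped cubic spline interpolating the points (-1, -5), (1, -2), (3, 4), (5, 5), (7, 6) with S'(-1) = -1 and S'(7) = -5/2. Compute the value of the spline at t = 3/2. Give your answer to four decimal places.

-0.3008

With M_i denoting the second derivative at x_i, h_i = 2, 2, 2, 2, and Δ_i = (y_(i+1) − y_i)/h_i = 3/2, 3, 1/2, 1/2:
  2·M_0 + 8·M_1 + 2·M_2 = 6(Δ_1 - Δ_0) = 9
  2·M_1 + 8·M_2 + 2·M_3 = 6(Δ_2 - Δ_1) = -15
  2·M_2 + 8·M_3 + 2·M_4 = 6(Δ_3 - Δ_2) = 0
Clamped end conditions give two more equations: 2h_0·M_0 + h_0·M_1 = 6(Δ_0 - S'(-1)) = 15 and h_3·M_3 + 2h_3·M_4 = 6(S'(7) - Δ_3) = -18.
Forward elimination and back-substitution give M_0 = 183/56, M_1 = 27/28, M_2 = -21/8, M_3 = 57/28, M_4 = -309/56.
On [1, 3], S(t) = -2 + 181/56·(t - 1) + 27/56·(t - 1)² - 67/224·(t - 1)³.
With (t - 1) = 1/2: S(3/2) = -77/256.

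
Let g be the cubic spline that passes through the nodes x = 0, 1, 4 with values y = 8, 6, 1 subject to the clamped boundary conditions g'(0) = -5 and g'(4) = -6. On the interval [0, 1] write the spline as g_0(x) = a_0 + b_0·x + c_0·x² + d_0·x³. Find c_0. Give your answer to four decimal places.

4.2500

Put σ_i = g'' at the i-th knot. Here h = (1, 3) and Δ = (-2, -5/3), so the interior equations h_(i-1)·σ_(i-1) + 2(h_(i-1)+h_i)·σ_i + h_i·σ_(i+1) = 6(Δ_i − Δ_(i-1)) read
  1·σ_0 + 8·σ_1 + 3·σ_2 = 6(Δ_1 - Δ_0) = 2
Clamped end conditions give two more equations: 2h_0·σ_0 + h_0·σ_1 = 6(Δ_0 - g'(0)) = 18 and h_1·σ_1 + 2h_1·σ_2 = 6(g'(4) - Δ_1) = -26.
Solving: σ_0 = 17/2, σ_1 = 1, σ_2 = -29/6.
On [0, 1], with g_0(x) = a_0 + b_0·x + c_0·x² + d_0·x³: c_0 = σ_0/2 = 17/4, d_0 = (σ_1 - σ_0)/(6h_0) = -5/4, b_0 = Δ_0 - h_0(2σ_0 + σ_1)/6 = -5.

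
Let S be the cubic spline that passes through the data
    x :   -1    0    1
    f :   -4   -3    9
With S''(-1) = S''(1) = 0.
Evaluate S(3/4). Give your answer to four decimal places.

5.3555

Let m_i = S''(x_i). Step sizes h_i = 1, 1; slopes of the chords Δ_i = (y_(i+1) - y_i)/h_i = 1, 12.
  1·m_0 + 4·m_1 + 1·m_2 = 6(Δ_1 - Δ_0) = 66
Natural end conditions: m_0 = m_2 = 0.
Hence m_0 = 0, m_1 = 33/2, m_2 = 0.
On [0, 1], S(x) = -3 + 13/2·x + 33/4·x² - 11/4·x³.
With x = 3/4: S(3/4) = 1371/256.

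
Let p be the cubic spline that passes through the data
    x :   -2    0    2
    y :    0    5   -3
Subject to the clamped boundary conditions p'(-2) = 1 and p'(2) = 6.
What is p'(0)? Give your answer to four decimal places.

Let M_i = p''(x_i). Step sizes h_i = 2, 2; slopes of the chords Δ_i = (y_(i+1) - y_i)/h_i = 5/2, -4.
  2·M_0 + 8·M_1 + 2·M_2 = 6(Δ_1 - Δ_0) = -39
Clamped end conditions give two more equations: 2h_0·M_0 + h_0·M_1 = 6(Δ_0 - p'(-2)) = 9 and h_1·M_1 + 2h_1·M_2 = 6(p'(2) - Δ_1) = 60.
Forward elimination and back-substitution give M_0 = 67/8, M_1 = -49/4, M_2 = 169/8.
On [0, 2], p'(x) = b_1 + 2c_1·x + 3d_1·x² with b_1 = Δ_1 - h_1(2M_1 + M_2)/6 = -23/8, c_1 = M_1/2 = -49/8, d_1 = (M_2 - M_1)/(6h_1) = 89/32. So p'(0) = -23/8.

-2.8750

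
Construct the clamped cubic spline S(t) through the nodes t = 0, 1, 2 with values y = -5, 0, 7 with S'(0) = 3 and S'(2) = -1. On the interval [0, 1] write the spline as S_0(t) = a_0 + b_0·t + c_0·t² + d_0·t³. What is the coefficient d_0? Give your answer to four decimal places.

1.5000

Write σ_i for S''(x_i). With h_i = 1, 1 and divided differences Δ_i = 5, 7, the continuity of S' gives the tridiagonal system
  1·σ_0 + 4·σ_1 + 1·σ_2 = 6(Δ_1 - Δ_0) = 12
Clamped end conditions give two more equations: 2h_0·σ_0 + h_0·σ_1 = 6(Δ_0 - S'(0)) = 12 and h_1·σ_1 + 2h_1·σ_2 = 6(S'(2) - Δ_1) = -48.
Hence σ_0 = 1, σ_1 = 10, σ_2 = -29.
On [0, 1], with S_0(t) = a_0 + b_0·t + c_0·t² + d_0·t³: c_0 = σ_0/2 = 1/2, d_0 = (σ_1 - σ_0)/(6h_0) = 3/2, b_0 = Δ_0 - h_0(2σ_0 + σ_1)/6 = 3.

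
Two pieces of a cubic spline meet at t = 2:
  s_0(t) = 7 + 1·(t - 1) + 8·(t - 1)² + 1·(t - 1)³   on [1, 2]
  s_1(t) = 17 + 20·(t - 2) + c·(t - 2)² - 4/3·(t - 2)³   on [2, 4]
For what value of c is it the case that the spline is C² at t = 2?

11

s_0''(t) = 16 + 6·(t - 1), so s_0''(2) = 22. On the right, s_1''(2) = 2c, so c = 11.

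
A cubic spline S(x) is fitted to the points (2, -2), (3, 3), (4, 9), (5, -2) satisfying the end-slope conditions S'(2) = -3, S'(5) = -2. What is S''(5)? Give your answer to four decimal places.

With m_i denoting the second derivative at x_i, h_i = 1, 1, 1, and Δ_i = (y_(i+1) − y_i)/h_i = 5, 6, -11:
  1·m_0 + 4·m_1 + 1·m_2 = 6(Δ_1 - Δ_0) = 6
  1·m_1 + 4·m_2 + 1·m_3 = 6(Δ_2 - Δ_1) = -102
Clamped end conditions give two more equations: 2h_0·m_0 + h_0·m_1 = 6(Δ_0 - S'(2)) = 48 and h_2·m_2 + 2h_2·m_3 = 6(S'(5) - Δ_2) = 54.
Solving: m_0 = 316/15, m_1 = 88/15, m_2 = -578/15, m_3 = 694/15.

46.2667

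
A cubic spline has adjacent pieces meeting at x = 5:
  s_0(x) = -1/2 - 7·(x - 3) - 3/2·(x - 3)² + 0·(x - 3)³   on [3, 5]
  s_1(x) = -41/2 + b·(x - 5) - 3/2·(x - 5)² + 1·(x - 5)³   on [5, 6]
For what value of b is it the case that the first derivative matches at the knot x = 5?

-13

s_0'(x) = -7 - 3·(x - 3) + 0·(x - 3)², so s_0'(5) = -13. On the right, s_1'(5) = b, so b = -13.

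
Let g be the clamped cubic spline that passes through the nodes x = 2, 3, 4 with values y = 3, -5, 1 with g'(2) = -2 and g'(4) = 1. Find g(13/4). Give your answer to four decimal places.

-4.2852

Write M_i for g''(x_i). With h_i = 1, 1 and divided differences Δ_i = -8, 6, the continuity of g' gives the tridiagonal system
  1·M_0 + 4·M_1 + 1·M_2 = 6(Δ_1 - Δ_0) = 84
Clamped end conditions give two more equations: 2h_0·M_0 + h_0·M_1 = 6(Δ_0 - g'(2)) = -36 and h_1·M_1 + 2h_1·M_2 = 6(g'(4) - Δ_1) = -30.
Hence M_0 = -75/2, M_1 = 39, M_2 = -69/2.
On [3, 4], g(x) = -5 - 5/4·(x - 3) + 39/2·(x - 3)² - 49/4·(x - 3)³.
With (x - 3) = 1/4: g(13/4) = -1097/256.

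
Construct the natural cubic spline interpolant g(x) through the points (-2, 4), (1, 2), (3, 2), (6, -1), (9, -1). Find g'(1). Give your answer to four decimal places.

-0.0791

Let σ_i = g''(x_i). Step sizes h_i = 3, 2, 3, 3; slopes of the chords Δ_i = (y_(i+1) - y_i)/h_i = -2/3, 0, -1, 0.
  3·σ_0 + 10·σ_1 + 2·σ_2 = 6(Δ_1 - Δ_0) = 4
  2·σ_1 + 10·σ_2 + 3·σ_3 = 6(Δ_2 - Δ_1) = -6
  3·σ_2 + 12·σ_3 + 3·σ_4 = 6(Δ_3 - Δ_2) = 6
Natural end conditions: σ_0 = σ_4 = 0.
Solving: σ_0 = 0, σ_1 = 104/177, σ_2 = -166/177, σ_3 = 130/177, σ_4 = 0.
On [1, 3], g'(x) = b_1 + 2c_1·(x - 1) + 3d_1·(x - 1)² with b_1 = Δ_1 - h_1(2σ_1 + σ_2)/6 = -14/177, c_1 = σ_1/2 = 52/177, d_1 = (σ_2 - σ_1)/(6h_1) = -15/118. So g'(1) = -14/177.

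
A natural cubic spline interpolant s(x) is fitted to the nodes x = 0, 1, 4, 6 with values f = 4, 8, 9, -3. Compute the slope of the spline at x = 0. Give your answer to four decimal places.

4.2488

Write σ_i for s''(x_i). With h_i = 1, 3, 2 and divided differences Δ_i = 4, 1/3, -6, the continuity of s' gives the tridiagonal system
  1·σ_0 + 8·σ_1 + 3·σ_2 = 6(Δ_1 - Δ_0) = -22
  3·σ_1 + 10·σ_2 + 2·σ_3 = 6(Δ_2 - Δ_1) = -38
Natural end conditions: σ_0 = σ_3 = 0.
Solving: σ_0 = 0, σ_1 = -106/71, σ_2 = -238/71, σ_3 = 0.
On [0, 1], s'(x) = b_0 + 2c_0·x + 3d_0·x² with b_0 = Δ_0 - h_0(2σ_0 + σ_1)/6 = 905/213, c_0 = σ_0/2 = 0, d_0 = (σ_1 - σ_0)/(6h_0) = -53/213. So s'(0) = 905/213.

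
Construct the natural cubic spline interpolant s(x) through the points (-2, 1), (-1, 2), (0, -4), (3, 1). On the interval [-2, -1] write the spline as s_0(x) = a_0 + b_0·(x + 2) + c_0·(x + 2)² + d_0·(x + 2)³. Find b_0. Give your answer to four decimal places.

3.0538

Let M_i = s''(x_i). Step sizes h_i = 1, 1, 3; slopes of the chords Δ_i = (y_(i+1) - y_i)/h_i = 1, -6, 5/3.
  1·M_0 + 4·M_1 + 1·M_2 = 6(Δ_1 - Δ_0) = -42
  1·M_1 + 8·M_2 + 3·M_3 = 6(Δ_2 - Δ_1) = 46
Natural end conditions: M_0 = M_3 = 0.
Solving the tridiagonal system: M_0 = 0, M_1 = -382/31, M_2 = 226/31, M_3 = 0.
On [-2, -1], with s_0(x) = a_0 + b_0·(x + 2) + c_0·(x + 2)² + d_0·(x + 2)³: c_0 = M_0/2 = 0, d_0 = (M_1 - M_0)/(6h_0) = -191/93, b_0 = Δ_0 - h_0(2M_0 + M_1)/6 = 284/93.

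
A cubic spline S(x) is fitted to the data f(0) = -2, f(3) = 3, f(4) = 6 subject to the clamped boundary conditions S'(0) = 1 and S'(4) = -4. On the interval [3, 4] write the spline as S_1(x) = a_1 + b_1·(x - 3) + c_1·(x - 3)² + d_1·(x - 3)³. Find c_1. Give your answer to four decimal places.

2.2500

With M_i denoting the second derivative at x_i, h_i = 3, 1, and Δ_i = (y_(i+1) − y_i)/h_i = 5/3, 3:
  3·M_0 + 8·M_1 + 1·M_2 = 6(Δ_1 - Δ_0) = 8
Clamped end conditions give two more equations: 2h_0·M_0 + h_0·M_1 = 6(Δ_0 - S'(0)) = 4 and h_1·M_1 + 2h_1·M_2 = 6(S'(4) - Δ_1) = -42.
Solving the tridiagonal system: M_0 = -19/12, M_1 = 9/2, M_2 = -93/4.
On [3, 4], with S_1(x) = a_1 + b_1·(x - 3) + c_1·(x - 3)² + d_1·(x - 3)³: c_1 = M_1/2 = 9/4, d_1 = (M_2 - M_1)/(6h_1) = -37/8, b_1 = Δ_1 - h_1(2M_1 + M_2)/6 = 43/8.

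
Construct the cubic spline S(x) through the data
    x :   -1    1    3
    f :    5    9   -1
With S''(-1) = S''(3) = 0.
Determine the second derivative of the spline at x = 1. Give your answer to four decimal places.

-5.2500

Put M_i = S'' at the i-th knot. Here h = (2, 2) and Δ = (2, -5), so the interior equations h_(i-1)·M_(i-1) + 2(h_(i-1)+h_i)·M_i + h_i·M_(i+1) = 6(Δ_i − Δ_(i-1)) read
  2·M_0 + 8·M_1 + 2·M_2 = 6(Δ_1 - Δ_0) = -42
Natural end conditions: M_0 = M_2 = 0.
Solving: M_0 = 0, M_1 = -21/4, M_2 = 0.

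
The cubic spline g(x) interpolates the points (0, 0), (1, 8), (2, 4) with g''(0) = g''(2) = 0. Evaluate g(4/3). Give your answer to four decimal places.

7.7778

Put σ_i = g'' at the i-th knot. Here h = (1, 1) and Δ = (8, -4), so the interior equations h_(i-1)·σ_(i-1) + 2(h_(i-1)+h_i)·σ_i + h_i·σ_(i+1) = 6(Δ_i − Δ_(i-1)) read
  1·σ_0 + 4·σ_1 + 1·σ_2 = 6(Δ_1 - Δ_0) = -72
Natural end conditions: σ_0 = σ_2 = 0.
Solving: σ_0 = 0, σ_1 = -18, σ_2 = 0.
On [1, 2], g(x) = 8 + 2·(x - 1) - 9·(x - 1)² + 3·(x - 1)³.
With (x - 1) = 1/3: g(4/3) = 70/9.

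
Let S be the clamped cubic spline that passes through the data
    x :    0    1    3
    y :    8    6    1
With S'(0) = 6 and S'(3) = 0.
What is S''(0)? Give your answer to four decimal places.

-25.5000

With m_i denoting the second derivative at x_i, h_i = 1, 2, and Δ_i = (y_(i+1) − y_i)/h_i = -2, -5/2:
  1·m_0 + 6·m_1 + 2·m_2 = 6(Δ_1 - Δ_0) = -3
Clamped end conditions give two more equations: 2h_0·m_0 + h_0·m_1 = 6(Δ_0 - S'(0)) = -48 and h_1·m_1 + 2h_1·m_2 = 6(S'(3) - Δ_1) = 15.
Forward elimination and back-substitution give m_0 = -51/2, m_1 = 3, m_2 = 9/4.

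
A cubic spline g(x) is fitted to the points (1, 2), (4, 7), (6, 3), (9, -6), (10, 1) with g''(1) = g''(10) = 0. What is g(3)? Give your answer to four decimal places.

6.2396

With σ_i denoting the second derivative at x_i, h_i = 3, 2, 3, 1, and Δ_i = (y_(i+1) − y_i)/h_i = 5/3, -2, -3, 7:
  3·σ_0 + 10·σ_1 + 2·σ_2 = 6(Δ_1 - Δ_0) = -22
  2·σ_1 + 10·σ_2 + 3·σ_3 = 6(Δ_2 - Δ_1) = -6
  3·σ_2 + 8·σ_3 + 1·σ_4 = 6(Δ_3 - Δ_2) = 60
Natural end conditions: σ_0 = σ_4 = 0.
Forward elimination and back-substitution give σ_0 = 0, σ_1 = -553/339, σ_2 = -964/339, σ_3 = 968/113, σ_4 = 0.
On [1, 4], g(x) = 2 + 561/226·(x - 1) + 0·(x - 1)² - 553/6102·(x - 1)³.
With (x - 1) = 2: g(3) = 19037/3051.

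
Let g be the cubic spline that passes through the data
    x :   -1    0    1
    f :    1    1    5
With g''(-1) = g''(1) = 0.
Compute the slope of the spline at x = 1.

5

With M_i denoting the second derivative at x_i, h_i = 1, 1, and Δ_i = (y_(i+1) − y_i)/h_i = 0, 4:
  1·M_0 + 4·M_1 + 1·M_2 = 6(Δ_1 - Δ_0) = 24
Natural end conditions: M_0 = M_2 = 0.
Hence M_0 = 0, M_1 = 6, M_2 = 0.
On [0, 1], g'(x) = b_1 + 2c_1·x + 3d_1·x² with b_1 = Δ_1 - h_1(2M_1 + M_2)/6 = 2, c_1 = M_1/2 = 3, d_1 = (M_2 - M_1)/(6h_1) = -1. So g'(1) = 5.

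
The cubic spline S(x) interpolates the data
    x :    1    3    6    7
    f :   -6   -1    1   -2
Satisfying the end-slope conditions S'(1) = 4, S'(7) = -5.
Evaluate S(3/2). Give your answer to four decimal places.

-4.2572

With M_i denoting the second derivative at x_i, h_i = 2, 3, 1, and Δ_i = (y_(i+1) − y_i)/h_i = 5/2, 2/3, -3:
  2·M_0 + 10·M_1 + 3·M_2 = 6(Δ_1 - Δ_0) = -11
  3·M_1 + 8·M_2 + 1·M_3 = 6(Δ_2 - Δ_1) = -22
Clamped end conditions give two more equations: 2h_0·M_0 + h_0·M_1 = 6(Δ_0 - S'(1)) = -9 and h_2·M_2 + 2h_2·M_3 = 6(S'(7) - Δ_2) = -12.
Solving the tridiagonal system: M_0 = -175/78, M_1 = -1/78, M_2 = -83/39, M_3 = -385/78.
On [1, 3], S(x) = -6 + 4·(x - 1) - 175/156·(x - 1)² + 29/156·(x - 1)³.
With (x - 1) = 1/2: S(3/2) = -1771/416.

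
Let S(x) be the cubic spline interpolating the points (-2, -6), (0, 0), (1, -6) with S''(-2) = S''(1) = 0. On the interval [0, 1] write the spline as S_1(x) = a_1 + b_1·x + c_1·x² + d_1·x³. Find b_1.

-3

With m_i denoting the second derivative at x_i, h_i = 2, 1, and Δ_i = (y_(i+1) − y_i)/h_i = 3, -6:
  2·m_0 + 6·m_1 + 1·m_2 = 6(Δ_1 - Δ_0) = -54
Natural end conditions: m_0 = m_2 = 0.
Solving: m_0 = 0, m_1 = -9, m_2 = 0.
On [0, 1], with S_1(x) = a_1 + b_1·x + c_1·x² + d_1·x³: c_1 = m_1/2 = -9/2, d_1 = (m_2 - m_1)/(6h_1) = 3/2, b_1 = Δ_1 - h_1(2m_1 + m_2)/6 = -3.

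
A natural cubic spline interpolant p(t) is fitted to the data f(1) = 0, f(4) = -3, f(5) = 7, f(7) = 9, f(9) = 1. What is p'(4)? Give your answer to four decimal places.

8.5233

With σ_i denoting the second derivative at x_i, h_i = 3, 1, 2, 2, and Δ_i = (y_(i+1) − y_i)/h_i = -1, 10, 1, -4:
  3·σ_0 + 8·σ_1 + 1·σ_2 = 6(Δ_1 - Δ_0) = 66
  1·σ_1 + 6·σ_2 + 2·σ_3 = 6(Δ_2 - Δ_1) = -54
  2·σ_2 + 8·σ_3 + 2·σ_4 = 6(Δ_3 - Δ_2) = -30
Natural end conditions: σ_0 = σ_4 = 0.
Solving the tridiagonal system: σ_0 = 0, σ_1 = 819/86, σ_2 = -438/43, σ_3 = -207/172, σ_4 = 0.
On [4, 5], p'(t) = b_1 + 2c_1·(t - 4) + 3d_1·(t - 4)² with b_1 = Δ_1 - h_1(2σ_1 + σ_2)/6 = 733/86, c_1 = σ_1/2 = 819/172, d_1 = (σ_2 - σ_1)/(6h_1) = -565/172. So p'(4) = 733/86.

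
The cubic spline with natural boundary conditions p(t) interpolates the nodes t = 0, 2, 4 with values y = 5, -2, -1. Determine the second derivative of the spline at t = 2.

Write m_i for p''(x_i). With h_i = 2, 2 and divided differences Δ_i = -7/2, 1/2, the continuity of p' gives the tridiagonal system
  2·m_0 + 8·m_1 + 2·m_2 = 6(Δ_1 - Δ_0) = 24
Natural end conditions: m_0 = m_2 = 0.
Solving: m_0 = 0, m_1 = 3, m_2 = 0.

3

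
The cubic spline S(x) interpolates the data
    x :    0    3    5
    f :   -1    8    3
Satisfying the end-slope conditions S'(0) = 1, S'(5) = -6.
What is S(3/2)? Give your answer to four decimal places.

Put M_i = S'' at the i-th knot. Here h = (3, 2) and Δ = (3, -5/2), so the interior equations h_(i-1)·M_(i-1) + 2(h_(i-1)+h_i)·M_i + h_i·M_(i+1) = 6(Δ_i − Δ_(i-1)) read
  3·M_0 + 10·M_1 + 2·M_2 = 6(Δ_1 - Δ_0) = -33
Clamped end conditions give two more equations: 2h_0·M_0 + h_0·M_1 = 6(Δ_0 - S'(0)) = 12 and h_1·M_1 + 2h_1·M_2 = 6(S'(5) - Δ_1) = -21.
Solving: M_0 = 39/10, M_1 = -19/5, M_2 = -67/20.
On [0, 3], S(x) = -1 + 1·x + 39/20·x² - 77/180·x³.
With x = 3/2: S(3/2) = 551/160.

3.4438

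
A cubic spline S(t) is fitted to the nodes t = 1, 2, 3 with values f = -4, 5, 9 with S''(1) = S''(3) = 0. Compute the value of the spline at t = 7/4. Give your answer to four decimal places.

Write M_i for S''(x_i). With h_i = 1, 1 and divided differences Δ_i = 9, 4, the continuity of S' gives the tridiagonal system
  1·M_0 + 4·M_1 + 1·M_2 = 6(Δ_1 - Δ_0) = -30
Natural end conditions: M_0 = M_2 = 0.
Forward elimination and back-substitution give M_0 = 0, M_1 = -15/2, M_2 = 0.
On [1, 2], S(t) = -4 + 41/4·(t - 1) + 0·(t - 1)² - 5/4·(t - 1)³.
With (t - 1) = 3/4: S(7/4) = 809/256.

3.1602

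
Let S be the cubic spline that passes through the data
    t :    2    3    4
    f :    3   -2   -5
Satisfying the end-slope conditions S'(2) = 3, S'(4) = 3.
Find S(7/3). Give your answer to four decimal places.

2.7037

Put σ_i = S'' at the i-th knot. Here h = (1, 1) and Δ = (-5, -3), so the interior equations h_(i-1)·σ_(i-1) + 2(h_(i-1)+h_i)·σ_i + h_i·σ_(i+1) = 6(Δ_i − Δ_(i-1)) read
  1·σ_0 + 4·σ_1 + 1·σ_2 = 6(Δ_1 - Δ_0) = 12
Clamped end conditions give two more equations: 2h_0·σ_0 + h_0·σ_1 = 6(Δ_0 - S'(2)) = -48 and h_1·σ_1 + 2h_1·σ_2 = 6(S'(4) - Δ_1) = 36.
Solving the tridiagonal system: σ_0 = -27, σ_1 = 6, σ_2 = 15.
On [2, 3], S(t) = 3 + 3·(t - 2) - 27/2·(t - 2)² + 11/2·(t - 2)³.
With (t - 2) = 1/3: S(7/3) = 73/27.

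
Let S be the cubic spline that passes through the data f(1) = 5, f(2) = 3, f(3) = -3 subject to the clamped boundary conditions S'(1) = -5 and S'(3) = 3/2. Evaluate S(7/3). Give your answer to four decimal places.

Write M_i for S''(x_i). With h_i = 1, 1 and divided differences Δ_i = -2, -6, the continuity of S' gives the tridiagonal system
  1·M_0 + 4·M_1 + 1·M_2 = 6(Δ_1 - Δ_0) = -24
Clamped end conditions give two more equations: 2h_0·M_0 + h_0·M_1 = 6(Δ_0 - S'(1)) = 18 and h_1·M_1 + 2h_1·M_2 = 6(S'(3) - Δ_1) = 45.
Solving the tridiagonal system: M_0 = 73/4, M_1 = -37/2, M_2 = 127/4.
On [2, 3], S(t) = 3 - 41/8·(t - 2) - 37/4·(t - 2)² + 67/8·(t - 2)³.
With (t - 2) = 1/3: S(7/3) = 31/54.

0.5741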